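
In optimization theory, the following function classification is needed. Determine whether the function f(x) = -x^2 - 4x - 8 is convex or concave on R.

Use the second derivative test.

f(x) = -x^2 - 4x - 8
f'(x) = -2x - 4
f''(x) = -2
Since f''(x) = -2 < 0 for all x, f is concave on R.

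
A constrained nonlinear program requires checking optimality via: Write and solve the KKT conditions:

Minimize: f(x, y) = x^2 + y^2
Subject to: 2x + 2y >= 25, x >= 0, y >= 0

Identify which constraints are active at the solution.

KKT conditions for min x^2 + y^2 s.t. 2x + 2y >= 25, x >= 0, y >= 0:
Stationarity: 2x = mu*2 + mu_x, 2y = mu*2 + mu_y, with mu, mu_x, mu_y >= 0
Complementary slackness: mu*(2x + 2y - 25) = 0, mu_x*x = 0, mu_y*y = 0
(0, 0) is infeasible (2*0 + 2*0 < 25), so if mu = 0 stationarity would force x = mu_x/2 >= 0, y = mu_y/2 >= 0 with mu_x*x = mu_y*y = 0, i.e. x = y = 0: contradiction. Hence mu > 0 and 2x + 2y = 25 is active.
Try x > 0, y > 0 (so mu_x = mu_y = 0): x = 2*mu/2, y = 2*mu/2
Substitute: 2*(2*mu/2) + 2*(2*mu/2) = 25
  mu*8/2 = 25 => mu = 25/4
x* = 25/4 > 0, y* = 25/4 > 0, consistent with mu_x = mu_y = 0.
f is convex and the constraints are linear, so this KKT point is the global minimum.
f* = 625/8
Active constraints: 2x + 2y >= 25 (holds with equality, mu = 25/4 > 0); x >= 0 and y >= 0 are inactive (mu_x = mu_y = 0).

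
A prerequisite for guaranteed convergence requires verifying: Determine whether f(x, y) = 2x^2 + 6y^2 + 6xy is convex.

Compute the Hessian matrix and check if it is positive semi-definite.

f(x,y) = 2x^2 + 6y^2 + 6xy
Hessian H = [[4, 6], [6, 12]]
trace(H) = 16, det(H) = 12
Eigenvalues: (16 +/- sqrt(208)) / 2 = 15.21, 0.7889
Since both eigenvalues > 0, f is convex.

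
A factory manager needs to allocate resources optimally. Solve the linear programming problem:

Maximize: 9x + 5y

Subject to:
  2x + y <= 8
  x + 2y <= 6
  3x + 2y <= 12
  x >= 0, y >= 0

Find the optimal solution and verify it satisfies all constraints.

Feasible vertices: (0, 0), (0, 3), (3, 3/2), (4, 0)
Objective 9x + 5y at each vertex:
  (0, 0): 0
  (0, 3): 15
  (3, 3/2): 69/2
  (4, 0): 36
Maximum is 36 at (4, 0).
Verify constraints at (x, y) = (4, 0):
  2*4 + 1*0 = 8 <= 8 (active)
  1*4 + 2*0 = 4 <= 6
  3*4 + 2*0 = 12 <= 12 (active)
  x = 4 >= 0, y = 0 >= 0. All constraints satisfied.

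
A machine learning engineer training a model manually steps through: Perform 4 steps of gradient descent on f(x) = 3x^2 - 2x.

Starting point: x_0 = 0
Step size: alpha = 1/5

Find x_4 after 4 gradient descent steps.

f(x) = 3x^2 - 2x, f'(x) = 6x + (-2)
Step 1: f'(0) = -2, x_1 = 0 - 1/5 * -2 = 2/5
Step 2: f'(2/5) = 2/5, x_2 = 2/5 - 1/5 * 2/5 = 8/25
Step 3: f'(8/25) = -2/25, x_3 = 8/25 - 1/5 * -2/25 = 42/125
Step 4: f'(42/125) = 2/125, x_4 = 42/125 - 1/5 * 2/125 = 208/625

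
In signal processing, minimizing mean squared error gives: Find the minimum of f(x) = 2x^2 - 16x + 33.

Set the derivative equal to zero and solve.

f(x) = 2x^2 - 16x + 33
f'(x) = 4x + (-16) = 0
x = 16/4 = 4
f(4) = 1
Since f''(x) = 4 > 0, this is a minimum.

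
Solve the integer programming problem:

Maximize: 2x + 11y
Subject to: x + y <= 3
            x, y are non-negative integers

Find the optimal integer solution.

Objective: 2x + 11y, constraint: x + y <= 3
Coefficient of y is 11 > coefficient of x is 2, so allocate the entire budget to y.
Optimal: x = 0, y = 3, value = 33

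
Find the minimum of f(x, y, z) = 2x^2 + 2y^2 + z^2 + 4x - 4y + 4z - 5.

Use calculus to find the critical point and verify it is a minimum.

f(x,y,z) = 2x^2 + 2y^2 + z^2 + 4x - 4y + 4z - 5
df/dx = 4x + (4) = 0 => x = -1
df/dy = 4y + (-4) = 0 => y = 1
df/dz = 2z + (4) = 0 => z = -2
f(-1,1,-2) = 2*(-1)^2 + 2*(1)^2 + 1*(-2)^2 + 4*(-1) + -4*(1) + 4*(-2) + -5 = -13
Hessian is diagonal with entries 4, 4, 2 > 0, confirmed minimum.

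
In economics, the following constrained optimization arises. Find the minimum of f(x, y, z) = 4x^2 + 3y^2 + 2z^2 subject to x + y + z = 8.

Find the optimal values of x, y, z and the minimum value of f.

Using Lagrange multipliers on f = 4x^2 + 3y^2 + 2z^2 with constraint x + y + z = 8:
Conditions: 2*4*x = lambda, 2*3*y = lambda, 2*2*z = lambda
So x = lambda/8, y = lambda/6, z = lambda/4
Substituting into constraint: lambda * (13/24) = 8
lambda = 192/13
x = 24/13, y = 32/13, z = 48/13
Minimum value = 768/13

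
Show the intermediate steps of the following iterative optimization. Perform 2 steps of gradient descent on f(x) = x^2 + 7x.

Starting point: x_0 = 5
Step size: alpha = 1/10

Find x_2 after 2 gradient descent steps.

f(x) = x^2 + 7x, f'(x) = 2x + (7)
Step 1: f'(5) = 17, x_1 = 5 - 1/10 * 17 = 33/10
Step 2: f'(33/10) = 68/5, x_2 = 33/10 - 1/10 * 68/5 = 97/50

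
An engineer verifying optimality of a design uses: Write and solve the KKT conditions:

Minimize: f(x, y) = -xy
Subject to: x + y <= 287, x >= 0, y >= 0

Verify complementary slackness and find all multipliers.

Problem: min -xy s.t. x + y <= 287 (multiplier lambda), x >= 0 (mu_x), y >= 0 (mu_y)
KKT stationarity: -y + lambda - mu_x = 0, -x + lambda - mu_y = 0, with lambda, mu_x, mu_y >= 0
Complementary slackness: lambda*(x + y - 287) = 0, mu_x*x = 0, mu_y*y = 0
If lambda = 0: y = -mu_x <= 0 and x = -mu_y <= 0 force x = y = 0 with f = 0; but x = y = 287/2 is feasible with f = -82369/4 < 0, so this is not the minimum. Hence lambda > 0 and x + y = 287.
Try x > 0, y > 0 (so mu_x = mu_y = 0): y = lambda, x = lambda => x = y = lambda
x + y = 287 => 2*lambda = 287 => lambda = 287/2
x* = y* = 287/2 > 0, consistent with mu_x = mu_y = 0.
(Any feasible point with x = 0 or y = 0 has f = 0 > -82369/4, so the minimum is not on those boundaries.)
min(-xy) = -82369/4 (i.e. max xy = 82369/4)
Multipliers: lambda = 287/2, mu_x = 0, mu_y = 0
Complementary slackness: lambda*(x + y - 287) = 287/2*(287/2 + 287/2 - 287) = 0, mu_x*x = 0*287/2 = 0, mu_y*y = 0*287/2 = 0. Satisfied.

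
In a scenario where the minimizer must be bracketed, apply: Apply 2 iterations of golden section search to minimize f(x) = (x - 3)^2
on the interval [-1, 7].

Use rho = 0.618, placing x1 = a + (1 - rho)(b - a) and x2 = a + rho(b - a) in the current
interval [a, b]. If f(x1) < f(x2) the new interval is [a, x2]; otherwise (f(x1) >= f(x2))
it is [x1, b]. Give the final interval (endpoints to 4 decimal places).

Golden section search for min of f(x) = (x - 3)^2 on [-1, 7].
Each step: x1 = a + (1 - rho)(b - a), x2 = a + rho(b - a); if f(x1) < f(x2) keep [a, x2], otherwise keep [x1, b].
Step 1: [-1.0000, 7.0000], x1=2.0560 (f=0.8911), x2=3.9440 (f=0.8911); f(x1) = f(x2) (tie, not '<') => keep [2.0560, 7.0000]
Step 2: [2.0560, 7.0000], x1=3.9446 (f=0.8923), x2=5.1114 (f=4.4580); f(x1) < f(x2) => keep [2.0560, 5.1114]
Final interval: [2.0560, 5.1114]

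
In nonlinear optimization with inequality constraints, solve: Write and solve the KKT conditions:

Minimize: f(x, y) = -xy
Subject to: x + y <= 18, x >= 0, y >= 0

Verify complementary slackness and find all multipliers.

Problem: min -xy s.t. x + y <= 18 (multiplier lambda), x >= 0 (mu_x), y >= 0 (mu_y)
KKT stationarity: -y + lambda - mu_x = 0, -x + lambda - mu_y = 0, with lambda, mu_x, mu_y >= 0
Complementary slackness: lambda*(x + y - 18) = 0, mu_x*x = 0, mu_y*y = 0
If lambda = 0: y = -mu_x <= 0 and x = -mu_y <= 0 force x = y = 0 with f = 0; but x = y = 9 is feasible with f = -81 < 0, so this is not the minimum. Hence lambda > 0 and x + y = 18.
Try x > 0, y > 0 (so mu_x = mu_y = 0): y = lambda, x = lambda => x = y = lambda
x + y = 18 => 2*lambda = 18 => lambda = 9
x* = y* = 9 > 0, consistent with mu_x = mu_y = 0.
(Any feasible point with x = 0 or y = 0 has f = 0 > -81, so the minimum is not on those boundaries.)
min(-xy) = -81 (i.e. max xy = 81)
Multipliers: lambda = 9, mu_x = 0, mu_y = 0
Complementary slackness: lambda*(x + y - 18) = 9*(9 + 9 - 18) = 0, mu_x*x = 0*9 = 0, mu_y*y = 0*9 = 0. Satisfied.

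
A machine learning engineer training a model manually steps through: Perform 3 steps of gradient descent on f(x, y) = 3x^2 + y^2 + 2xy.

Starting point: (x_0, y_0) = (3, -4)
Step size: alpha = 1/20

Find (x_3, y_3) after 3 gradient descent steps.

f(x,y) = 3x^2 + y^2 + 2xy
grad_x = 6x + 2y, grad_y = 2y + 2x
Step 1: grad = (10, -2), (5/2, -39/10)
Step 2: grad = (36/5, -14/5), (107/50, -94/25)
Step 3: grad = (133/25, -81/25), (937/500, -1799/500)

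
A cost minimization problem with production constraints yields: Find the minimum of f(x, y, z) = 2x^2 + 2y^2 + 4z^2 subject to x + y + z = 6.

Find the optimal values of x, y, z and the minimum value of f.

Using Lagrange multipliers on f = 2x^2 + 2y^2 + 4z^2 with constraint x + y + z = 6:
Conditions: 2*2*x = lambda, 2*2*y = lambda, 2*4*z = lambda
So x = lambda/4, y = lambda/4, z = lambda/8
Substituting into constraint: lambda * (5/8) = 6
lambda = 48/5
x = 12/5, y = 12/5, z = 6/5
Minimum value = 144/5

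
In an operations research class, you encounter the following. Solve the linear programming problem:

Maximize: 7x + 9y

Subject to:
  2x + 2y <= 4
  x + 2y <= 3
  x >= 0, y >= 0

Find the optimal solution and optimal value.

Feasible vertices: (0, 0), (0, 3/2), (1, 1), (2, 0)
Objective 7x + 9y at each:
  (0, 0): 0
  (0, 3/2): 27/2
  (1, 1): 16
  (2, 0): 14
Maximum is 16 at (1, 1).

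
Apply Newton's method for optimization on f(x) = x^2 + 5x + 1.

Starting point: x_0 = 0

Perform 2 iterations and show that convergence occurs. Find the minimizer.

f(x) = x^2 + 5x + 1, f'(x) = 2x + (5), f''(x) = 2
Step 1: f'(0) = 5, x_1 = 0 - 5/2 = -5/2
Step 2: f'(-5/2) = 0, x_2 = -5/2 (converged)
Newton's method converges in 1 step for quadratics.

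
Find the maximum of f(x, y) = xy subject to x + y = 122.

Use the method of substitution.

Substitute y = 122 - x into f(x,y) = xy:
g(x) = x(122 - x) = 122x - x^2
g'(x) = 122 - 2x = 0  =>  x = 61
y = 122 - 61 = 61
Maximum value = 61 * 61 = 3721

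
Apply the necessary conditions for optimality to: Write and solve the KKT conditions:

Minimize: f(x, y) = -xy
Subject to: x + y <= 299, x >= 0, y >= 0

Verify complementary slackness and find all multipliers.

Problem: min -xy s.t. x + y <= 299 (multiplier lambda), x >= 0 (mu_x), y >= 0 (mu_y)
KKT stationarity: -y + lambda - mu_x = 0, -x + lambda - mu_y = 0, with lambda, mu_x, mu_y >= 0
Complementary slackness: lambda*(x + y - 299) = 0, mu_x*x = 0, mu_y*y = 0
If lambda = 0: y = -mu_x <= 0 and x = -mu_y <= 0 force x = y = 0 with f = 0; but x = y = 299/2 is feasible with f = -89401/4 < 0, so this is not the minimum. Hence lambda > 0 and x + y = 299.
Try x > 0, y > 0 (so mu_x = mu_y = 0): y = lambda, x = lambda => x = y = lambda
x + y = 299 => 2*lambda = 299 => lambda = 299/2
x* = y* = 299/2 > 0, consistent with mu_x = mu_y = 0.
(Any feasible point with x = 0 or y = 0 has f = 0 > -89401/4, so the minimum is not on those boundaries.)
min(-xy) = -89401/4 (i.e. max xy = 89401/4)
Multipliers: lambda = 299/2, mu_x = 0, mu_y = 0
Complementary slackness: lambda*(x + y - 299) = 299/2*(299/2 + 299/2 - 299) = 0, mu_x*x = 0*299/2 = 0, mu_y*y = 0*299/2 = 0. Satisfied.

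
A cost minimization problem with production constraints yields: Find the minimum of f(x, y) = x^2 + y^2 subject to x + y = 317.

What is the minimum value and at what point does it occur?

Substitute y = 317 - x into f(x,y) = x^2 + y^2:
g(x) = x^2 + (317 - x)^2 = 2x^2 - 634x + 100489
g'(x) = 4x - 634 = 0  =>  x = 317/2
y = 317 - 317/2 = 317/2
Minimum value = (317/2)^2 + (317/2)^2 = 100489/2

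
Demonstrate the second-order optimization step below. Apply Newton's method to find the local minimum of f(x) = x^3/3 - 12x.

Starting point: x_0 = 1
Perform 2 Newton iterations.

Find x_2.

f(x) = x^3/3 - 12x
f'(x) = x^2 - 12, f''(x) = 2x
Newton update: x_{n+1} = x_n - (x_n^2 - 12)/(2*x_n)
Step 1: x_0 = 1, f'=-11, f''=2, x_1 = 13/2
Step 2: x_1 = 13/2, f'=121/4, f''=13, x_2 = 217/52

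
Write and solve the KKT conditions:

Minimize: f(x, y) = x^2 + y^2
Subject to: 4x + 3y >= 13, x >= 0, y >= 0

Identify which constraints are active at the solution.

KKT conditions for min x^2 + y^2 s.t. 4x + 3y >= 13, x >= 0, y >= 0:
Stationarity: 2x = mu*4 + mu_x, 2y = mu*3 + mu_y, with mu, mu_x, mu_y >= 0
Complementary slackness: mu*(4x + 3y - 13) = 0, mu_x*x = 0, mu_y*y = 0
(0, 0) is infeasible (4*0 + 3*0 < 13), so if mu = 0 stationarity would force x = mu_x/2 >= 0, y = mu_y/2 >= 0 with mu_x*x = mu_y*y = 0, i.e. x = y = 0: contradiction. Hence mu > 0 and 4x + 3y = 13 is active.
Try x > 0, y > 0 (so mu_x = mu_y = 0): x = 4*mu/2, y = 3*mu/2
Substitute: 4*(4*mu/2) + 3*(3*mu/2) = 13
  mu*25/2 = 13 => mu = 26/25
x* = 52/25 > 0, y* = 39/25 > 0, consistent with mu_x = mu_y = 0.
f is convex and the constraints are linear, so this KKT point is the global minimum.
f* = 169/25
Active constraints: 4x + 3y >= 13 (holds with equality, mu = 26/25 > 0); x >= 0 and y >= 0 are inactive (mu_x = mu_y = 0).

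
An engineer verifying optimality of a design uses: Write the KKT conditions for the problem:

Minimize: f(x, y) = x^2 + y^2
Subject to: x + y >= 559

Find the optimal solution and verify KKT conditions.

KKT conditions for min x^2 + y^2 s.t. x + y >= 559:
Stationarity: 2x = mu, 2y = mu
So x = y = mu/2.
Complementary slackness: mu*(x + y - 559) = 0
Primal feasibility: x + y >= 559; dual feasibility: mu >= 0
If mu = 0 then x = y = 0, but 0 + 0 < 559 is infeasible, so the constraint is active.
Constraint active: x + y = 2*(mu/2) = 559 => mu = 559
x = y = 559/2, f = 312481/2
Verify: stationarity 2*(559/2) = 559 = mu; primal 559/2 + 559/2 = 559 >= 559; dual mu = 559 >= 0; complementary slackness 559*(559 - 559) = 0. All KKT conditions hold.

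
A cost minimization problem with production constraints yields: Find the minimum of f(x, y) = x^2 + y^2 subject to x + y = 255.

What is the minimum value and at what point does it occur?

Substitute y = 255 - x into f(x,y) = x^2 + y^2:
g(x) = x^2 + (255 - x)^2 = 2x^2 - 510x + 65025
g'(x) = 4x - 510 = 0  =>  x = 255/2
y = 255 - 255/2 = 255/2
Minimum value = (255/2)^2 + (255/2)^2 = 65025/2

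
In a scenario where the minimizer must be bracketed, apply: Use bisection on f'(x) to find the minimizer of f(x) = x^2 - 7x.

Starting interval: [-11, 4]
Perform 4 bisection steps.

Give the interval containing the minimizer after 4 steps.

Finding critical point of f(x) = x^2 - 7x using bisection on f'(x) = 2x + -7.
f'(x) = 0 when x = 7/2.
Starting interval: [-11, 4]
Step 1: mid = -7/2, f'(mid) = -14, new interval = [-7/2, 4]
Step 2: mid = 1/4, f'(mid) = -13/2, new interval = [1/4, 4]
Step 3: mid = 17/8, f'(mid) = -11/4, new interval = [17/8, 4]
Step 4: mid = 49/16, f'(mid) = -7/8, new interval = [49/16, 4]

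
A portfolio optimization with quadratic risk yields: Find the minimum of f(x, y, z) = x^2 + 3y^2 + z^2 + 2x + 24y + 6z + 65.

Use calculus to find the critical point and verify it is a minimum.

f(x,y,z) = x^2 + 3y^2 + z^2 + 2x + 24y + 6z + 65
df/dx = 2x + (2) = 0 => x = -1
df/dy = 6y + (24) = 0 => y = -4
df/dz = 2z + (6) = 0 => z = -3
f(-1,-4,-3) = 1*(-1)^2 + 3*(-4)^2 + 1*(-3)^2 + 2*(-1) + 24*(-4) + 6*(-3) + 65 = 7
Hessian is diagonal with entries 2, 6, 2 > 0, confirmed minimum.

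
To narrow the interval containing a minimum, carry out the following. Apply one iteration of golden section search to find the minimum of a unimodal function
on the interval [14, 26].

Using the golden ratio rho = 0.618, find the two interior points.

Golden section search on [14, 26].
Golden ratio rho = 0.618 (approx).
Interior points:
  x_1 = 14 + (1-0.618)*12 = 18.5840
  x_2 = 14 + 0.618*12 = 21.4160
Compare f(x_1) and f(x_2) to determine which subinterval to keep.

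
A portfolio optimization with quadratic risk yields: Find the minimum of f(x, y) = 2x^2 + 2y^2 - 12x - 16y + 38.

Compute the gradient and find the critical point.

f(x,y) = 2x^2 + 2y^2 - 12x - 16y + 38
df/dx = 4x + (-12) = 0  =>  x = 3
df/dy = 4y + (-16) = 0  =>  y = 4
f(3, 4) = 2*(3)^2 + 2*(4)^2 + -12*(3) + -16*(4) + 38 = -12
Hessian is diagonal with entries 4, 4 > 0, so this is a minimum.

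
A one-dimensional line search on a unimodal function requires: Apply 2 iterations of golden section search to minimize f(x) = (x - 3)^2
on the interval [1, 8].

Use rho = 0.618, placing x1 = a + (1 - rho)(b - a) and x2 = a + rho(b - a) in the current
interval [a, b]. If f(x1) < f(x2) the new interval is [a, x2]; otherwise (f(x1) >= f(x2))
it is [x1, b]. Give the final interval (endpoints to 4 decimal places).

Golden section search for min of f(x) = (x - 3)^2 on [1, 8].
Each step: x1 = a + (1 - rho)(b - a), x2 = a + rho(b - a); if f(x1) < f(x2) keep [a, x2], otherwise keep [x1, b].
Step 1: [1.0000, 8.0000], x1=3.6740 (f=0.4543), x2=5.3260 (f=5.4103); f(x1) < f(x2) => keep [1.0000, 5.3260]
Step 2: [1.0000, 5.3260], x1=2.6525 (f=0.1207), x2=3.6735 (f=0.4536); f(x1) < f(x2) => keep [1.0000, 3.6735]
Final interval: [1.0000, 3.6735]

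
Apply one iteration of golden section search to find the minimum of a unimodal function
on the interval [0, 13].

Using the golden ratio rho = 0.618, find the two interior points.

Golden section search on [0, 13].
Golden ratio rho = 0.618 (approx).
Interior points:
  x_1 = 0 + (1-0.618)*13 = 4.9660
  x_2 = 0 + 0.618*13 = 8.0340
Compare f(x_1) and f(x_2) to determine which subinterval to keep.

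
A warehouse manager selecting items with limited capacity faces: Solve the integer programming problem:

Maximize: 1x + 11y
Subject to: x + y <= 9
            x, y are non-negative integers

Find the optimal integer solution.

Objective: 1x + 11y, constraint: x + y <= 9
Coefficient of y is 11 > coefficient of x is 1, so allocate the entire budget to y.
Optimal: x = 0, y = 9, value = 99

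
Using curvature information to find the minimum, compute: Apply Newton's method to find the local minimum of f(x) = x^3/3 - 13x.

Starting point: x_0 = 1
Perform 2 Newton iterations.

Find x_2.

f(x) = x^3/3 - 13x
f'(x) = x^2 - 13, f''(x) = 2x
Newton update: x_{n+1} = x_n - (x_n^2 - 13)/(2*x_n)
Step 1: x_0 = 1, f'=-12, f''=2, x_1 = 7
Step 2: x_1 = 7, f'=36, f''=14, x_2 = 31/7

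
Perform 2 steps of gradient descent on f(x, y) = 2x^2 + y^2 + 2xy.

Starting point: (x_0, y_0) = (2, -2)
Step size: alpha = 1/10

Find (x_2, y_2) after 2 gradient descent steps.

f(x,y) = 2x^2 + y^2 + 2xy
grad_x = 4x + 2y, grad_y = 2y + 2x
Step 1: grad = (4, 0), (8/5, -2)
Step 2: grad = (12/5, -4/5), (34/25, -48/25)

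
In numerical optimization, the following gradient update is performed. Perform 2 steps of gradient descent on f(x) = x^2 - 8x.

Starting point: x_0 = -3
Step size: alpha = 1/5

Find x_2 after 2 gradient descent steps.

f(x) = x^2 - 8x, f'(x) = 2x + (-8)
Step 1: f'(-3) = -14, x_1 = -3 - 1/5 * -14 = -1/5
Step 2: f'(-1/5) = -42/5, x_2 = -1/5 - 1/5 * -42/5 = 37/25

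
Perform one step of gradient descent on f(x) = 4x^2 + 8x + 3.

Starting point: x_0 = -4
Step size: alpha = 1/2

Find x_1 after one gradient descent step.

f(x) = 4x^2 + 8x + 3
f'(x) = 8x + 8
f'(-4) = 8*-4 + (8) = -24
x_1 = x_0 - alpha * f'(x_0) = -4 - 1/2 * -24 = 8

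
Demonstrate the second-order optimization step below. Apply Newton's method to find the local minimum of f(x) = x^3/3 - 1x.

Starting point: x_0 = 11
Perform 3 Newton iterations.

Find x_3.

f(x) = x^3/3 - 1x
f'(x) = x^2 - 1, f''(x) = 2x
Newton update: x_{n+1} = x_n - (x_n^2 - 1)/(2*x_n)
Step 1: x_0 = 11, f'=120, f''=22, x_1 = 61/11
Step 2: x_1 = 61/11, f'=3600/121, f''=122/11, x_2 = 1921/671
Step 3: x_2 = 1921/671, f'=3240000/450241, f''=3842/671, x_3 = 2070241/1288991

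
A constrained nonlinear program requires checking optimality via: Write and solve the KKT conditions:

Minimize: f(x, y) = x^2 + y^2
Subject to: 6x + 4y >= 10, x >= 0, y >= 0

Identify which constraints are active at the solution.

KKT conditions for min x^2 + y^2 s.t. 6x + 4y >= 10, x >= 0, y >= 0:
Stationarity: 2x = mu*6 + mu_x, 2y = mu*4 + mu_y, with mu, mu_x, mu_y >= 0
Complementary slackness: mu*(6x + 4y - 10) = 0, mu_x*x = 0, mu_y*y = 0
(0, 0) is infeasible (6*0 + 4*0 < 10), so if mu = 0 stationarity would force x = mu_x/2 >= 0, y = mu_y/2 >= 0 with mu_x*x = mu_y*y = 0, i.e. x = y = 0: contradiction. Hence mu > 0 and 6x + 4y = 10 is active.
Try x > 0, y > 0 (so mu_x = mu_y = 0): x = 6*mu/2, y = 4*mu/2
Substitute: 6*(6*mu/2) + 4*(4*mu/2) = 10
  mu*52/2 = 10 => mu = 5/13
x* = 15/13 > 0, y* = 10/13 > 0, consistent with mu_x = mu_y = 0.
f is convex and the constraints are linear, so this KKT point is the global minimum.
f* = 25/13
Active constraints: 6x + 4y >= 10 (holds with equality, mu = 5/13 > 0); x >= 0 and y >= 0 are inactive (mu_x = mu_y = 0).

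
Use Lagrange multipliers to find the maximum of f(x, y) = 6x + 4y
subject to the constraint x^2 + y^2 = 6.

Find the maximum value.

Set up Lagrange conditions: grad f = lambda * grad g
  6 = 2*lambda*x
  4 = 2*lambda*y
From these: x/y = 6/4, so x = 6t, y = 4t for some t.
Substitute into constraint: (6t)^2 + (4t)^2 = 6
  t^2 * 52 = 6
  t = sqrt(6/52)
Maximum = 6*x + 4*y = (6^2 + 4^2)*t = 52 * sqrt(6/52) = sqrt(312)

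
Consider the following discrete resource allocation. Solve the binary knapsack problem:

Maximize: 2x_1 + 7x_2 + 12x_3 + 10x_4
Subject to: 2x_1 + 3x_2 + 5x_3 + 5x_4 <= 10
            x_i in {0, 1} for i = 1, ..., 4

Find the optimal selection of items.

Items: item 1 (v=2, w=2), item 2 (v=7, w=3), item 3 (v=12, w=5), item 4 (v=10, w=5)
Capacity: 10
Checking all 16 subsets (w = total weight, v = total value):
  {}: w = 0, v = 0
  {1}: w = 2, v = 2
  {2}: w = 3, v = 7
  {3}: w = 5, v = 12
  {4}: w = 5, v = 10
  {1, 2}: w = 5, v = 9
  {1, 3}: w = 7, v = 14
  {1, 4}: w = 7, v = 12
  {2, 3}: w = 8, v = 19
  {2, 4}: w = 8, v = 17
  {3, 4}: w = 10, v = 22
  {1, 2, 3}: w = 10, v = 21
  {1, 2, 4}: w = 10, v = 19
  {1, 3, 4}: w = 12 > 10, infeasible
  {2, 3, 4}: w = 13 > 10, infeasible
  {1, 2, 3, 4}: w = 15 > 10, infeasible
Best feasible subset: items [3, 4]
Total weight: 10 <= 10, total value: 22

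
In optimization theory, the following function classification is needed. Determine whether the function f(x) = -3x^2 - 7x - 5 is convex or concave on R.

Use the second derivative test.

f(x) = -3x^2 - 7x - 5
f'(x) = -6x - 7
f''(x) = -6
Since f''(x) = -6 < 0 for all x, f is concave on R.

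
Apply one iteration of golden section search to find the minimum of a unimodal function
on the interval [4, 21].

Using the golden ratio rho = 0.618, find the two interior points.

Golden section search on [4, 21].
Golden ratio rho = 0.618 (approx).
Interior points:
  x_1 = 4 + (1-0.618)*17 = 10.4940
  x_2 = 4 + 0.618*17 = 14.5060
Compare f(x_1) and f(x_2) to determine which subinterval to keep.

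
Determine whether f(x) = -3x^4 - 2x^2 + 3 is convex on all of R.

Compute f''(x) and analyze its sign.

f(x) = -3x^4 - 2x^2 + 3
f'(x) = -12x^3 + -4x
f''(x) = -36x^2 + -4
f''(x) = -36x^2 + -4 <= -4 < 0 for all x
Therefore, f is concave on R.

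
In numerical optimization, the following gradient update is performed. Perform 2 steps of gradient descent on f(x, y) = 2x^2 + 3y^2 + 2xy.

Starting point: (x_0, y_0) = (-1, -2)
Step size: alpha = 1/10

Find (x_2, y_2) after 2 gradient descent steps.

f(x,y) = 2x^2 + 3y^2 + 2xy
grad_x = 4x + 2y, grad_y = 6y + 2x
Step 1: grad = (-8, -14), (-1/5, -3/5)
Step 2: grad = (-2, -4), (0, -1/5)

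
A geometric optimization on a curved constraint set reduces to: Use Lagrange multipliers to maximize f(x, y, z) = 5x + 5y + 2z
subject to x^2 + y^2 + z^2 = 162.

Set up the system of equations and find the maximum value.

Lagrange conditions: 5 = 2*lambda*x, 5 = 2*lambda*y, 2 = 2*lambda*z
So x:5 = y:5 = z:2, i.e. x = 5t, y = 5t, z = 2t
Constraint: t^2*(5^2 + 5^2 + 2^2) = 162
  t^2 * 54 = 162  =>  t = sqrt(3)
Maximum = 5*5t + 5*5t + 2*2t = 54*sqrt(3) = sqrt(8748)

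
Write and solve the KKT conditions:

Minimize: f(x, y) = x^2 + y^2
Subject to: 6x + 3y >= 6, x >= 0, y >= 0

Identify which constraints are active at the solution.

KKT conditions for min x^2 + y^2 s.t. 6x + 3y >= 6, x >= 0, y >= 0:
Stationarity: 2x = mu*6 + mu_x, 2y = mu*3 + mu_y, with mu, mu_x, mu_y >= 0
Complementary slackness: mu*(6x + 3y - 6) = 0, mu_x*x = 0, mu_y*y = 0
(0, 0) is infeasible (6*0 + 3*0 < 6), so if mu = 0 stationarity would force x = mu_x/2 >= 0, y = mu_y/2 >= 0 with mu_x*x = mu_y*y = 0, i.e. x = y = 0: contradiction. Hence mu > 0 and 6x + 3y = 6 is active.
Try x > 0, y > 0 (so mu_x = mu_y = 0): x = 6*mu/2, y = 3*mu/2
Substitute: 6*(6*mu/2) + 3*(3*mu/2) = 6
  mu*45/2 = 6 => mu = 4/15
x* = 4/5 > 0, y* = 2/5 > 0, consistent with mu_x = mu_y = 0.
f is convex and the constraints are linear, so this KKT point is the global minimum.
f* = 4/5
Active constraints: 6x + 3y >= 6 (holds with equality, mu = 4/15 > 0); x >= 0 and y >= 0 are inactive (mu_x = mu_y = 0).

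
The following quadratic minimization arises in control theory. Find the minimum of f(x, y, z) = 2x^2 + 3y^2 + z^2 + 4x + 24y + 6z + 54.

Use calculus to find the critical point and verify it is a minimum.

f(x,y,z) = 2x^2 + 3y^2 + z^2 + 4x + 24y + 6z + 54
df/dx = 4x + (4) = 0 => x = -1
df/dy = 6y + (24) = 0 => y = -4
df/dz = 2z + (6) = 0 => z = -3
f(-1,-4,-3) = 2*(-1)^2 + 3*(-4)^2 + 1*(-3)^2 + 4*(-1) + 24*(-4) + 6*(-3) + 54 = -5
Hessian is diagonal with entries 4, 6, 2 > 0, confirmed minimum.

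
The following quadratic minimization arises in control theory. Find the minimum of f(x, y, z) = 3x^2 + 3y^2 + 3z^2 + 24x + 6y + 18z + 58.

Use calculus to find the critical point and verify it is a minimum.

f(x,y,z) = 3x^2 + 3y^2 + 3z^2 + 24x + 6y + 18z + 58
df/dx = 6x + (24) = 0 => x = -4
df/dy = 6y + (6) = 0 => y = -1
df/dz = 6z + (18) = 0 => z = -3
f(-4,-1,-3) = 3*(-4)^2 + 3*(-1)^2 + 3*(-3)^2 + 24*(-4) + 6*(-1) + 18*(-3) + 58 = -20
Hessian is diagonal with entries 6, 6, 6 > 0, confirmed minimum.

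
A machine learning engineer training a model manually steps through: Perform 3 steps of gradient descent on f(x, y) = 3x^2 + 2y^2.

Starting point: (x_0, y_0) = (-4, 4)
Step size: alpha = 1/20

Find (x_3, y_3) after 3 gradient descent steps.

f(x,y) = 3x^2 + 2y^2
grad_x = 6x + 0y, grad_y = 4y + 0x
Step 1: grad = (-24, 16), (-14/5, 16/5)
Step 2: grad = (-84/5, 64/5), (-49/25, 64/25)
Step 3: grad = (-294/25, 256/25), (-343/250, 256/125)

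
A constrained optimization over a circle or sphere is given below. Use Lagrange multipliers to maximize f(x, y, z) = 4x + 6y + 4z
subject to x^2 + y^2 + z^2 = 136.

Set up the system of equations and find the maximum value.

Lagrange conditions: 4 = 2*lambda*x, 6 = 2*lambda*y, 4 = 2*lambda*z
So x:4 = y:6 = z:4, i.e. x = 4t, y = 6t, z = 4t
Constraint: t^2*(4^2 + 6^2 + 4^2) = 136
  t^2 * 68 = 136  =>  t = sqrt(2)
Maximum = 4*4t + 6*6t + 4*4t = 68*sqrt(2) = sqrt(9248)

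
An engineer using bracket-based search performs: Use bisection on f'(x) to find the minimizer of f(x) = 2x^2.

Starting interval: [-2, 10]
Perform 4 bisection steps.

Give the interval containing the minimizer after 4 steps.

Finding critical point of f(x) = 2x^2 using bisection on f'(x) = 4x + 0.
f'(x) = 0 when x = 0.
Starting interval: [-2, 10]
Step 1: mid = 4, f'(mid) = 16, new interval = [-2, 4]
Step 2: mid = 1, f'(mid) = 4, new interval = [-2, 1]
Step 3: mid = -1/2, f'(mid) = -2, new interval = [-1/2, 1]
Step 4: mid = 1/4, f'(mid) = 1, new interval = [-1/2, 1/4]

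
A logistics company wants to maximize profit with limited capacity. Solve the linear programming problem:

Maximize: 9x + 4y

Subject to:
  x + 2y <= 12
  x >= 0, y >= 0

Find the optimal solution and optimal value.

The feasible region has vertices at [(0, 0), (12, 0), (0, 6)].
Checking objective 9x + 4y at each vertex:
  (0, 0): 9*0 + 4*0 = 0
  (12, 0): 9*12 + 4*0 = 108
  (0, 6): 9*0 + 4*6 = 24
Maximum is 108 at (12, 0).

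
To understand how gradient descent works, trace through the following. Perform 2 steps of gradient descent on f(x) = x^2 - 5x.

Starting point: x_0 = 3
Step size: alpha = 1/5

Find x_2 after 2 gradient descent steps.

f(x) = x^2 - 5x, f'(x) = 2x + (-5)
Step 1: f'(3) = 1, x_1 = 3 - 1/5 * 1 = 14/5
Step 2: f'(14/5) = 3/5, x_2 = 14/5 - 1/5 * 3/5 = 67/25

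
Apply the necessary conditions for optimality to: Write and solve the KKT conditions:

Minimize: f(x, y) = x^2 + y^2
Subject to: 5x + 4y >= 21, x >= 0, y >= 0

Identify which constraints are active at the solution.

KKT conditions for min x^2 + y^2 s.t. 5x + 4y >= 21, x >= 0, y >= 0:
Stationarity: 2x = mu*5 + mu_x, 2y = mu*4 + mu_y, with mu, mu_x, mu_y >= 0
Complementary slackness: mu*(5x + 4y - 21) = 0, mu_x*x = 0, mu_y*y = 0
(0, 0) is infeasible (5*0 + 4*0 < 21), so if mu = 0 stationarity would force x = mu_x/2 >= 0, y = mu_y/2 >= 0 with mu_x*x = mu_y*y = 0, i.e. x = y = 0: contradiction. Hence mu > 0 and 5x + 4y = 21 is active.
Try x > 0, y > 0 (so mu_x = mu_y = 0): x = 5*mu/2, y = 4*mu/2
Substitute: 5*(5*mu/2) + 4*(4*mu/2) = 21
  mu*41/2 = 21 => mu = 42/41
x* = 105/41 > 0, y* = 84/41 > 0, consistent with mu_x = mu_y = 0.
f is convex and the constraints are linear, so this KKT point is the global minimum.
f* = 441/41
Active constraints: 5x + 4y >= 21 (holds with equality, mu = 42/41 > 0); x >= 0 and y >= 0 are inactive (mu_x = mu_y = 0).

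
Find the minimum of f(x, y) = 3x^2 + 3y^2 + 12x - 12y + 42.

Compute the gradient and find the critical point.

f(x,y) = 3x^2 + 3y^2 + 12x - 12y + 42
df/dx = 6x + (12) = 0  =>  x = -2
df/dy = 6y + (-12) = 0  =>  y = 2
f(-2, 2) = 3*(-2)^2 + 3*(2)^2 + 12*(-2) + -12*(2) + 42 = 18
Hessian is diagonal with entries 6, 6 > 0, so this is a minimum.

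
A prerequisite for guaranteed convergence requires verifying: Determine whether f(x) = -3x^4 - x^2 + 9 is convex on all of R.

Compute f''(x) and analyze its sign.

f(x) = -3x^4 - x^2 + 9
f'(x) = -12x^3 + -2x
f''(x) = -36x^2 + -2
f''(x) = -36x^2 + -2 <= -2 < 0 for all x
Therefore, f is concave on R.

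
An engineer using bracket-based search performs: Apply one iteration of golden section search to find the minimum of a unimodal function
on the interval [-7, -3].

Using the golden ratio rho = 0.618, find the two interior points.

Golden section search on [-7, -3].
Golden ratio rho = 0.618 (approx).
Interior points:
  x_1 = -7 + (1-0.618)*4 = -5.4720
  x_2 = -7 + 0.618*4 = -4.5280
Compare f(x_1) and f(x_2) to determine which subinterval to keep.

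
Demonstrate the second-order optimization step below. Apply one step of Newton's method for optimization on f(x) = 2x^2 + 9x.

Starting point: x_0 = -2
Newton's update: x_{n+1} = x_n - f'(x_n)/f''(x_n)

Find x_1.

f(x) = 2x^2 + 9x
f'(x) = 4x + (9), f''(x) = 4
Newton step: x_1 = x_0 - f'(x_0)/f''(x_0)
f'(-2) = 1
x_1 = -2 - 1/4 = -9/4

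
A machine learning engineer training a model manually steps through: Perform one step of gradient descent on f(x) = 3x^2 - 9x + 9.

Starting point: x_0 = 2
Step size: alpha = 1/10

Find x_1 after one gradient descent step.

f(x) = 3x^2 - 9x + 9
f'(x) = 6x - 9
f'(2) = 6*2 + (-9) = 3
x_1 = x_0 - alpha * f'(x_0) = 2 - 1/10 * 3 = 17/10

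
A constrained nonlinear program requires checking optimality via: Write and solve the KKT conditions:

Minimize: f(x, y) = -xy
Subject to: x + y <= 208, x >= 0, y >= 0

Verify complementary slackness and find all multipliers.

Problem: min -xy s.t. x + y <= 208 (multiplier lambda), x >= 0 (mu_x), y >= 0 (mu_y)
KKT stationarity: -y + lambda - mu_x = 0, -x + lambda - mu_y = 0, with lambda, mu_x, mu_y >= 0
Complementary slackness: lambda*(x + y - 208) = 0, mu_x*x = 0, mu_y*y = 0
If lambda = 0: y = -mu_x <= 0 and x = -mu_y <= 0 force x = y = 0 with f = 0; but x = y = 104 is feasible with f = -10816 < 0, so this is not the minimum. Hence lambda > 0 and x + y = 208.
Try x > 0, y > 0 (so mu_x = mu_y = 0): y = lambda, x = lambda => x = y = lambda
x + y = 208 => 2*lambda = 208 => lambda = 104
x* = y* = 104 > 0, consistent with mu_x = mu_y = 0.
(Any feasible point with x = 0 or y = 0 has f = 0 > -10816, so the minimum is not on those boundaries.)
min(-xy) = -10816 (i.e. max xy = 10816)
Multipliers: lambda = 104, mu_x = 0, mu_y = 0
Complementary slackness: lambda*(x + y - 208) = 104*(104 + 104 - 208) = 0, mu_x*x = 0*104 = 0, mu_y*y = 0*104 = 0. Satisfied.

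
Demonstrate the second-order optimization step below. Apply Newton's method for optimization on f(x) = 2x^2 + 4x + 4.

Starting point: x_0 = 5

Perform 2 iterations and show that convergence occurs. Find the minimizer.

f(x) = 2x^2 + 4x + 4, f'(x) = 4x + (4), f''(x) = 4
Step 1: f'(5) = 24, x_1 = 5 - 24/4 = -1
Step 2: f'(-1) = 0, x_2 = -1 (converged)
Newton's method converges in 1 step for quadratics.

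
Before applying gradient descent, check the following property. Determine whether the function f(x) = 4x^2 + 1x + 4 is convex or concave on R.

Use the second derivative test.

f(x) = 4x^2 + 1x + 4
f'(x) = 8x + 1
f''(x) = 8
Since f''(x) = 8 > 0 for all x, f is convex on R.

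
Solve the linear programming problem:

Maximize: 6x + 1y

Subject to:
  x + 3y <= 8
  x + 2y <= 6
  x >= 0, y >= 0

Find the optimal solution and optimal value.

Feasible vertices: (0, 0), (0, 8/3), (2, 2), (6, 0)
Objective 6x + 1y at each:
  (0, 0): 0
  (0, 8/3): 8/3
  (2, 2): 14
  (6, 0): 36
Maximum is 36 at (6, 0).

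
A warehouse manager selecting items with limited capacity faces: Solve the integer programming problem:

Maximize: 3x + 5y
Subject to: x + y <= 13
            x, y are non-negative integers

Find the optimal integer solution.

Objective: 3x + 5y, constraint: x + y <= 13
Coefficient of y is 5 > coefficient of x is 3, so allocate the entire budget to y.
Optimal: x = 0, y = 13, value = 65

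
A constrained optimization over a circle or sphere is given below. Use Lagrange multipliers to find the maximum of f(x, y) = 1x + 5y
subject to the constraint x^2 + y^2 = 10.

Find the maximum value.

Set up Lagrange conditions: grad f = lambda * grad g
  1 = 2*lambda*x
  5 = 2*lambda*y
From these: x/y = 1/5, so x = 1t, y = 5t for some t.
Substitute into constraint: (1t)^2 + (5t)^2 = 10
  t^2 * 26 = 10
  t = sqrt(10/26)
Maximum = 1*x + 5*y = (1^2 + 5^2)*t = 26 * sqrt(10/26) = sqrt(260)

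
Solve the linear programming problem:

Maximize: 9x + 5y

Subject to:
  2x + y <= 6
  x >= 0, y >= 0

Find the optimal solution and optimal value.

The feasible region has vertices at [(0, 0), (3, 0), (0, 6)].
Checking objective 9x + 5y at each vertex:
  (0, 0): 9*0 + 5*0 = 0
  (3, 0): 9*3 + 5*0 = 27
  (0, 6): 9*0 + 5*6 = 30
Maximum is 30 at (0, 6).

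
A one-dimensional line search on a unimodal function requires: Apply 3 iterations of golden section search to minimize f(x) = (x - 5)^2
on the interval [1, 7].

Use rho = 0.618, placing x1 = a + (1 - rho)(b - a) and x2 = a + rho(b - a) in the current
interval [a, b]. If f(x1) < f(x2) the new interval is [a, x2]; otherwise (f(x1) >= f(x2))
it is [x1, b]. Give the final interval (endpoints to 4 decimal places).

Golden section search for min of f(x) = (x - 5)^2 on [1, 7].
Each step: x1 = a + (1 - rho)(b - a), x2 = a + rho(b - a); if f(x1) < f(x2) keep [a, x2], otherwise keep [x1, b].
Step 1: [1.0000, 7.0000], x1=3.2920 (f=2.9173), x2=4.7080 (f=0.0853); f(x1) > f(x2) => keep [3.2920, 7.0000]
Step 2: [3.2920, 7.0000], x1=4.7085 (f=0.0850), x2=5.5835 (f=0.3405); f(x1) < f(x2) => keep [3.2920, 5.5835]
Step 3: [3.2920, 5.5835], x1=4.1674 (f=0.6933), x2=4.7082 (f=0.0852); f(x1) > f(x2) => keep [4.1674, 5.5835]
Final interval: [4.1674, 5.5835]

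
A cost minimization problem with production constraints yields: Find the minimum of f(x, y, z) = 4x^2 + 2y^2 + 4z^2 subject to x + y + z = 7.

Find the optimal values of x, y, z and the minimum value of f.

Using Lagrange multipliers on f = 4x^2 + 2y^2 + 4z^2 with constraint x + y + z = 7:
Conditions: 2*4*x = lambda, 2*2*y = lambda, 2*4*z = lambda
So x = lambda/8, y = lambda/4, z = lambda/8
Substituting into constraint: lambda * (1/2) = 7
lambda = 14
x = 7/4, y = 7/2, z = 7/4
Minimum value = 49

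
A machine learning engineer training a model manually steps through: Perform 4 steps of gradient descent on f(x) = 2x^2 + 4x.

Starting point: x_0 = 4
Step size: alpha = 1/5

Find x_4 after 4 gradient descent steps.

f(x) = 2x^2 + 4x, f'(x) = 4x + (4)
Step 1: f'(4) = 20, x_1 = 4 - 1/5 * 20 = 0
Step 2: f'(0) = 4, x_2 = 0 - 1/5 * 4 = -4/5
Step 3: f'(-4/5) = 4/5, x_3 = -4/5 - 1/5 * 4/5 = -24/25
Step 4: f'(-24/25) = 4/25, x_4 = -24/25 - 1/5 * 4/25 = -124/125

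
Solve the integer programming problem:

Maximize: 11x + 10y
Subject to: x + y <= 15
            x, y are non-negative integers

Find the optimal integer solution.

Objective: 11x + 10y, constraint: x + y <= 15
Coefficient of x is 11 >= coefficient of y is 10, so allocate the entire budget to x.
Optimal: x = 15, y = 0, value = 165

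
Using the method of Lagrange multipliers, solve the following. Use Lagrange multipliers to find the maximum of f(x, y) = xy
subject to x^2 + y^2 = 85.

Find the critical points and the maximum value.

Lagrange conditions: y = 2*lambda*x and x = 2*lambda*y
If x = 0 then y = 0, violating the constraint, so x, y != 0.
Dividing: y/x = x/y => x^2 = y^2 => y = x or y = -x
Constraint: 2x^2 = 85 => x^2 = 85/2 => x = +/-sqrt(85/2)
Critical points: (sqrt(85/2), sqrt(85/2)), (-sqrt(85/2), -sqrt(85/2)), (sqrt(85/2), -sqrt(85/2)), (-sqrt(85/2), sqrt(85/2))
  y = x:  xy = x^2 = 85/2  at (sqrt(85/2), sqrt(85/2)) and (-sqrt(85/2), -sqrt(85/2))
  y = -x: xy = -x^2 = -85/2 at (sqrt(85/2), -sqrt(85/2)) and (-sqrt(85/2), sqrt(85/2))
Maximum xy = 85/2 at (sqrt(85/2), sqrt(85/2)) and (-sqrt(85/2), -sqrt(85/2))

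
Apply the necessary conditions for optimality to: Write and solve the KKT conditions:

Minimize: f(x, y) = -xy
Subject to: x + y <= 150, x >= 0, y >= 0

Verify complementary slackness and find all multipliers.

Problem: min -xy s.t. x + y <= 150 (multiplier lambda), x >= 0 (mu_x), y >= 0 (mu_y)
KKT stationarity: -y + lambda - mu_x = 0, -x + lambda - mu_y = 0, with lambda, mu_x, mu_y >= 0
Complementary slackness: lambda*(x + y - 150) = 0, mu_x*x = 0, mu_y*y = 0
If lambda = 0: y = -mu_x <= 0 and x = -mu_y <= 0 force x = y = 0 with f = 0; but x = y = 75 is feasible with f = -5625 < 0, so this is not the minimum. Hence lambda > 0 and x + y = 150.
Try x > 0, y > 0 (so mu_x = mu_y = 0): y = lambda, x = lambda => x = y = lambda
x + y = 150 => 2*lambda = 150 => lambda = 75
x* = y* = 75 > 0, consistent with mu_x = mu_y = 0.
(Any feasible point with x = 0 or y = 0 has f = 0 > -5625, so the minimum is not on those boundaries.)
min(-xy) = -5625 (i.e. max xy = 5625)
Multipliers: lambda = 75, mu_x = 0, mu_y = 0
Complementary slackness: lambda*(x + y - 150) = 75*(75 + 75 - 150) = 0, mu_x*x = 0*75 = 0, mu_y*y = 0*75 = 0. Satisfied.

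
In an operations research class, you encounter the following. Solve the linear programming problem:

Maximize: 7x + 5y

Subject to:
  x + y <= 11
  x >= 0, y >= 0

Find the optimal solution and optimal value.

The feasible region has vertices at [(0, 0), (11, 0), (0, 11)].
Checking objective 7x + 5y at each vertex:
  (0, 0): 7*0 + 5*0 = 0
  (11, 0): 7*11 + 5*0 = 77
  (0, 11): 7*0 + 5*11 = 55
Maximum is 77 at (11, 0).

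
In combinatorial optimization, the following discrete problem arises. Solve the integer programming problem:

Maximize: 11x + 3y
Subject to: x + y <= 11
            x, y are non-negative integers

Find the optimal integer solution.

Objective: 11x + 3y, constraint: x + y <= 11
Coefficient of x is 11 >= coefficient of y is 3, so allocate the entire budget to x.
Optimal: x = 11, y = 0, value = 121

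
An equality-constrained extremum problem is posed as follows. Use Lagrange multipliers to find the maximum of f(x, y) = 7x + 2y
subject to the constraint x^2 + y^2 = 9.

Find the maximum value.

Set up Lagrange conditions: grad f = lambda * grad g
  7 = 2*lambda*x
  2 = 2*lambda*y
From these: x/y = 7/2, so x = 7t, y = 2t for some t.
Substitute into constraint: (7t)^2 + (2t)^2 = 9
  t^2 * 53 = 9
  t = sqrt(9/53)
Maximum = 7*x + 2*y = (7^2 + 2^2)*t = 53 * sqrt(9/53) = sqrt(477)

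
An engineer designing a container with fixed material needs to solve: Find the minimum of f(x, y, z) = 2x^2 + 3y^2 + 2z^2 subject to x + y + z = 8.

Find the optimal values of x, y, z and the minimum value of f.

Using Lagrange multipliers on f = 2x^2 + 3y^2 + 2z^2 with constraint x + y + z = 8:
Conditions: 2*2*x = lambda, 2*3*y = lambda, 2*2*z = lambda
So x = lambda/4, y = lambda/6, z = lambda/4
Substituting into constraint: lambda * (2/3) = 8
lambda = 12
x = 3, y = 2, z = 3
Minimum value = 48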